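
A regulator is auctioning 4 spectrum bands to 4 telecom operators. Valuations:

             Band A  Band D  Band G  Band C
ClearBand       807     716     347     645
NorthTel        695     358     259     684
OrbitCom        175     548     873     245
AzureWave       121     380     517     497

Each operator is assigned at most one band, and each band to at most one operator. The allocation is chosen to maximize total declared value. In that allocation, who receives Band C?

AzureWave receives Band C.

Optimal: ClearBand→Band D ($716M), NorthTel→Band A ($695M), OrbitCom→Band G ($873M), AzureWave→Band C ($497M) — total 716+695+873+497 = $2781M.
Row-greedy (each operator in turn takes its best remaining band) gives $2744M, worse by 37.
Next-best assignment: ClearBand→Band A, NorthTel→Band C, OrbitCom→Band G, AzureWave→Band D = $2744M.
AzureWave's own top band is Band G ($517M), but forcing AzureWave→Band G and reassigning the rest optimally gives only $2556M — worse by 225.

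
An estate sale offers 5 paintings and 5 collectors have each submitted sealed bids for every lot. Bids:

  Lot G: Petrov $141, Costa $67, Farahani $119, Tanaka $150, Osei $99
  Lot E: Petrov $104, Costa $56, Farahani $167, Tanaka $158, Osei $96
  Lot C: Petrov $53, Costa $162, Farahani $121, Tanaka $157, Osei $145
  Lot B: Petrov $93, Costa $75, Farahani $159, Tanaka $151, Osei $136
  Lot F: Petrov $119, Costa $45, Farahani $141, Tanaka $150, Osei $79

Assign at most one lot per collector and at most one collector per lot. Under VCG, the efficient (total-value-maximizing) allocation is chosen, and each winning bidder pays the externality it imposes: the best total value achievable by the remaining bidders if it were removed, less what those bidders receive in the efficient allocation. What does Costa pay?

Efficient allocation: Petrov→Lot G ($141), Costa→Lot C ($162), Farahani→Lot E ($167), Tanaka→Lot F ($150), Osei→Lot B ($136); total welfare W = $756.
Costa receives Lot C at value $162, so the others get W − 162 = $594.
Without Costa: best allocation of the remaining 4 bidders over all 5 lots is Petrov→Lot G ($141), Farahani→Lot E ($167), Tanaka→Lot B ($151), Osei→Lot C ($145), total $604.
VCG payment = (others' best without Costa) − (others' welfare with Costa) = 604 − 594 = $10.

Costa pays $10.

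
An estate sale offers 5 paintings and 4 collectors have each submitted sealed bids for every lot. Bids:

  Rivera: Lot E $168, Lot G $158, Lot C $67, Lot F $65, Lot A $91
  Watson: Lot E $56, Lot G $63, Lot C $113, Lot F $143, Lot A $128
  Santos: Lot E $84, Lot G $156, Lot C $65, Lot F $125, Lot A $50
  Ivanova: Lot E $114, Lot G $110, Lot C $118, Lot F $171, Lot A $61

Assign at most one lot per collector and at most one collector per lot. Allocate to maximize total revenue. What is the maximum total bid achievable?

This is the linear assignment problem.
Optimal: Rivera→Lot E ($168), Watson→Lot A ($128), Santos→Lot G ($156), Ivanova→Lot F ($171) — total 168+128+156+171 = $623.
Column-greedy (each lot in turn goes to its best remaining collector) gives $585, worse by 38.
Next-best assignment: Rivera→Lot E, Watson→Lot C, Santos→Lot G, Ivanova→Lot F = $608.
Every other assignment is strictly worse.

Maximum total: $623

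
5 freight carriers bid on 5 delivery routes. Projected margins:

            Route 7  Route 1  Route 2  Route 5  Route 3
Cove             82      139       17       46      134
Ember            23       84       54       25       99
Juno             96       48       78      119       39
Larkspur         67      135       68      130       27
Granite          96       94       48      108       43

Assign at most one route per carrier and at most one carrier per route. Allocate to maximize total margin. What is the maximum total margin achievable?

Treat this as an assignment problem: match each carrier to one route.
Optimal: Cove→Route 1 ($139k), Ember→Route 3 ($99k), Juno→Route 2 ($78k), Larkspur→Route 5 ($130k), Granite→Route 7 ($96k) — total 139+99+78+130+96 = $542k.
Column-greedy (each route in turn goes to its best remaining carrier) gives $510k, worse by 32.
Next-best assignment: Cove→Route 3, Ember→Route 2, Juno→Route 5, Larkspur→Route 1, Granite→Route 7 = $538k.
Swapping Ember↔Granite (Ember→Route 7 $23k, Granite→Route 3 $43k) loses 129.
Checked against all permutations: $542k is optimal.

Max total: $542k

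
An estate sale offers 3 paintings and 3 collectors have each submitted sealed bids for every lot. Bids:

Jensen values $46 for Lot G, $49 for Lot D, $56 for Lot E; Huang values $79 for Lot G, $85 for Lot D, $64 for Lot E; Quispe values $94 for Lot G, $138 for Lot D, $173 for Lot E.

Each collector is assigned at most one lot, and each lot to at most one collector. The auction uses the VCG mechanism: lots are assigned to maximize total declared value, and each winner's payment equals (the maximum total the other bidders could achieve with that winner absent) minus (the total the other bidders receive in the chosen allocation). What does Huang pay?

Efficient allocation: Jensen→Lot G ($46), Huang→Lot D ($85), Quispe→Lot E ($173); total welfare W = $304.
Huang receives Lot D at value $85, so the others get W − 85 = $219.
Without Huang: best allocation of the remaining 2 bidders over all 3 lots is Jensen→Lot D ($49), Quispe→Lot E ($173), total $222.
VCG payment = (others' best without Huang) − (others' welfare with Huang) = 222 − 219 = $3.

Huang pays $3.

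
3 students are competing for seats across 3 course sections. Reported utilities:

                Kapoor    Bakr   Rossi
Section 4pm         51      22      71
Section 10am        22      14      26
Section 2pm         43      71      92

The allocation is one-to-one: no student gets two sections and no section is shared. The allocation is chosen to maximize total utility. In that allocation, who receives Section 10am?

This is a one-to-one assignment (maximum-weight bipartite matching).
Optimal: Kapoor→Section 10am (22 points), Bakr→Section 2pm (71 points), Rossi→Section 4pm (71 points) — total 22+71+71 = 164 points.
Swapping Bakr↔Rossi (Bakr→Section 4pm 22 points, Rossi→Section 2pm 92 points) loses 28.
Kapoor's own top section is Section 4pm (51 points), but forcing Kapoor→Section 4pm and reassigning the rest optimally gives only 157 points — worse by 7.

Kapoor receives Section 10am.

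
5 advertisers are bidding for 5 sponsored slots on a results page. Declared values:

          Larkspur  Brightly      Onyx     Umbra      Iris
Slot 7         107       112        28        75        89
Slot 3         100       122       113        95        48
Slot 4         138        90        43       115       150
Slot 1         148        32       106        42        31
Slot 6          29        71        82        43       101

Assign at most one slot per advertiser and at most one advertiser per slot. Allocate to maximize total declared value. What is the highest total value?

This is a one-to-one assignment (maximum-weight bipartite matching).
Optimal: Larkspur→Slot 1 ($148), Brightly→Slot 7 ($112), Onyx→Slot 3 ($113), Umbra→Slot 4 ($115), Iris→Slot 6 ($101) — total 148+112+113+115+101 = $589.
Row-greedy (each advertiser in turn takes its best remaining slot) gives $556, worse by 33.
No other one-to-one assignment exceeds $589.

Max total: $589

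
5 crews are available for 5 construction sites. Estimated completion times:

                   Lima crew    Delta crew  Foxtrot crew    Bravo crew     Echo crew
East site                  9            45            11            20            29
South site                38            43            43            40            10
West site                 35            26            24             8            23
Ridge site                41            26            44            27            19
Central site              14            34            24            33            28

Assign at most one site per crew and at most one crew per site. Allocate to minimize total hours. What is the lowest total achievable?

Min total: 69 hours

This is a one-to-one assignment (minimum-cost bipartite matching).
Optimal: Lima crew→Central site (14 hours), Delta crew→Ridge site (26 hours), Foxtrot crew→East site (11 hours), Bravo crew→West site (8 hours), Echo crew→South site (10 hours) — total 14+26+11+8+10 = 69 hours.
Row-greedy (each crew in turn takes its cheapest remaining site) gives 96 hours, worse by 27.
Checked against all permutations: 69 hours is optimal.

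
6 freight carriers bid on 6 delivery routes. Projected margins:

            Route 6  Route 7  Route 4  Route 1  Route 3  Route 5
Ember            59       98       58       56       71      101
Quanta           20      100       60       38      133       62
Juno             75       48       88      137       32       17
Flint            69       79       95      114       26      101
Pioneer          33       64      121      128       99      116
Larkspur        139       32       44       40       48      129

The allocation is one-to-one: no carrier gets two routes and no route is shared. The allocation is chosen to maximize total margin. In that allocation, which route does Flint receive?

This is the linear assignment problem.
Optimal: Ember→Route 7 ($98k), Quanta→Route 3 ($133k), Juno→Route 1 ($137k), Flint→Route 5 ($101k), Pioneer→Route 4 ($121k), Larkspur→Route 6 ($139k) — total 98+133+137+101+121+139 = $729k.
Max-entry greedy (repeatedly take the single best remaining cell) gives $710k, worse by 19.
Flint's own top route is Route 1 ($114k), but forcing Flint→Route 1 and reassigning the rest optimally gives only $688k — worse by 41.

Flint receives Route 5.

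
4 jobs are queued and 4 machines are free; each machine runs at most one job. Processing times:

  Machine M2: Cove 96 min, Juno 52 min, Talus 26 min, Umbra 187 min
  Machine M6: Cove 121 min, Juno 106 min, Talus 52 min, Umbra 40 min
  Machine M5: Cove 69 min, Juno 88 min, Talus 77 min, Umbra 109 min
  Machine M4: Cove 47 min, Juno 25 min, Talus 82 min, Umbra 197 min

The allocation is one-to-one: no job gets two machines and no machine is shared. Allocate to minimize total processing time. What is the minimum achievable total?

This is a one-to-one assignment (minimum-cost bipartite matching).
Optimal: Cove→Machine M5 (69 min), Juno→Machine M4 (25 min), Talus→Machine M2 (26 min), Umbra→Machine M6 (40 min) — total 69+25+26+40 = 160 min.
Row-greedy (each job in turn takes its cheapest remaining machine) gives 260 min, worse by 100.

Min total: 160 min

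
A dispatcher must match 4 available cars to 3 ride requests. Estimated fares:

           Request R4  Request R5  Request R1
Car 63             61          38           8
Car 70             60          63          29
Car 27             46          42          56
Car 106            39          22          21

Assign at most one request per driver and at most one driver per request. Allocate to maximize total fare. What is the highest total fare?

Max total: $180

Optimal: Car 63→Request R4 ($61), Car 70→Request R5 ($63), Car 27→Request R1 ($56) — total 61+63+56 = $180.
Next-best assignment: Car 106→Request R4, Car 70→Request R5, Car 27→Request R1 = $158.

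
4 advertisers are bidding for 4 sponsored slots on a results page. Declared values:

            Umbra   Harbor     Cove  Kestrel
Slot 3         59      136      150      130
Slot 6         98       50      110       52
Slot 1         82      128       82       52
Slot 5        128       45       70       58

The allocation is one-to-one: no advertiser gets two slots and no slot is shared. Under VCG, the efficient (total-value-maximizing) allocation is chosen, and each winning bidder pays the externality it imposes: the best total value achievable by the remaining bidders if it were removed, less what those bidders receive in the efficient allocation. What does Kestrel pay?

Kestrel pays $40.

Efficient allocation: Umbra→Slot 5 ($128), Harbor→Slot 1 ($128), Cove→Slot 6 ($110), Kestrel→Slot 3 ($130); total welfare W = $496.
Kestrel receives Slot 3 at value $130, so the others get W − 130 = $366.
Without Kestrel: best allocation of the remaining 3 bidders over all 4 slots is Umbra→Slot 5 ($128), Harbor→Slot 1 ($128), Cove→Slot 3 ($150), total $406.
VCG payment = (others' best without Kestrel) − (others' welfare with Kestrel) = 406 − 366 = $40.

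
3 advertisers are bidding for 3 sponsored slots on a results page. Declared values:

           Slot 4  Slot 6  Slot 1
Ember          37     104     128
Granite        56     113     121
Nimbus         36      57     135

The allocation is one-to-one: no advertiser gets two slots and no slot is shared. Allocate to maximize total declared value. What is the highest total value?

Optimal: Ember→Slot 6 ($104), Granite→Slot 4 ($56), Nimbus→Slot 1 ($135) — total 104+56+135 = $295.
Max-entry greedy (repeatedly take the single best remaining cell) gives $285, worse by 10.
Next-best assignment: Ember→Slot 4, Granite→Slot 6, Nimbus→Slot 1 = $285.

Maximum total: $295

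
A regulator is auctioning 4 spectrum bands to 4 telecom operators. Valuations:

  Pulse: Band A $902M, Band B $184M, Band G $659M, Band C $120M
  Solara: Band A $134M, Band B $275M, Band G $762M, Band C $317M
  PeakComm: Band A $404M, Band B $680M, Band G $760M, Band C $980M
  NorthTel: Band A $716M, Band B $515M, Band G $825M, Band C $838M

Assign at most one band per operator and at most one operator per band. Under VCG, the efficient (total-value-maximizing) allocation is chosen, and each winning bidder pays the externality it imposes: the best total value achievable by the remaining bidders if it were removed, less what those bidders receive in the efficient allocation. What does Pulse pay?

Efficient allocation: Pulse→Band A ($902M), Solara→Band G ($762M), PeakComm→Band B ($680M), NorthTel→Band C ($838M); total welfare W = $3182M.
Pulse receives Band A at value $902M, so the others get W − 902 = $2280M.
Without Pulse: best allocation of the remaining 3 bidders over all 4 bands is Solara→Band G ($762M), PeakComm→Band C ($980M), NorthTel→Band A ($716M), total $2458M.
VCG payment = (others' best without Pulse) − (others' welfare with Pulse) = 2458 − 2280 = $178M.

Pulse pays $178M.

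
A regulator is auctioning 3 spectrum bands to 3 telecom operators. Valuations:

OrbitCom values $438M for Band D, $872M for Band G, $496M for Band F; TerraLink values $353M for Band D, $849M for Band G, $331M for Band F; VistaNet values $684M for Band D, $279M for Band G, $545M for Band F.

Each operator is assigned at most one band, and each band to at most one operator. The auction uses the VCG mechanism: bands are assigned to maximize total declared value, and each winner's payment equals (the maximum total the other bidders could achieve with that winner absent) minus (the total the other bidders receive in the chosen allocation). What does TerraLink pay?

Efficient allocation: OrbitCom→Band F ($496M), TerraLink→Band G ($849M), VistaNet→Band D ($684M); total welfare W = $2029M.
TerraLink receives Band G at value $849M, so the others get W − 849 = $1180M.
Without TerraLink: best allocation of the remaining 2 bidders over all 3 bands is OrbitCom→Band G ($872M), VistaNet→Band D ($684M), total $1556M.
VCG payment = (others' best without TerraLink) − (others' welfare with TerraLink) = 1556 − 1180 = $376M.

TerraLink pays $376M.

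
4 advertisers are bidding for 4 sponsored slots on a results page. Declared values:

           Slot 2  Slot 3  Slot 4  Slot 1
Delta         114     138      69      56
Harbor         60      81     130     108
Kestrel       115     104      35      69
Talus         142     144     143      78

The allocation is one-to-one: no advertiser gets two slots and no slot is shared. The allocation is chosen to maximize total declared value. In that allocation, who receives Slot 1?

Harbor receives Slot 1.

This is the linear assignment problem.
Optimal: Delta→Slot 3 ($138), Harbor→Slot 1 ($108), Kestrel→Slot 2 ($115), Talus→Slot 4 ($143) — total 138+108+115+143 = $504.
Column-greedy (each slot in turn goes to its best remaining advertiser) gives $479, worse by 25.
Next-best assignment: Delta→Slot 3, Harbor→Slot 4, Kestrel→Slot 1, Talus→Slot 2 = $479.
Swapping Talus↔Kestrel (Talus→Slot 2 $142, Kestrel→Slot 4 $35) loses 81.
Harbor's own top slot is Slot 4 ($130), but forcing Harbor→Slot 4 and reassigning the rest optimally gives only $479 — worse by 25.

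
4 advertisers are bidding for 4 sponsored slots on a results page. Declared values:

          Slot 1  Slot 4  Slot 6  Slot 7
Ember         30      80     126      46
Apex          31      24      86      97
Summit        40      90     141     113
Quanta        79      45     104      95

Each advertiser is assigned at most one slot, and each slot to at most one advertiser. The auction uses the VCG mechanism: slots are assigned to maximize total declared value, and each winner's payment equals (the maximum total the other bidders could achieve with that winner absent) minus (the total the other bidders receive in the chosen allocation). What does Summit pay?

Efficient allocation: Ember→Slot 4 ($80), Apex→Slot 7 ($97), Summit→Slot 6 ($141), Quanta→Slot 1 ($79); total welfare W = $397.
Summit receives Slot 6 at value $141, so the others get W − 141 = $256.
Without Summit: best allocation of the remaining 3 bidders over all 4 slots is Ember→Slot 6 ($126), Apex→Slot 7 ($97), Quanta→Slot 1 ($79), total $302.
VCG payment = (others' best without Summit) − (others' welfare with Summit) = 302 − 256 = $46.

Summit pays $46.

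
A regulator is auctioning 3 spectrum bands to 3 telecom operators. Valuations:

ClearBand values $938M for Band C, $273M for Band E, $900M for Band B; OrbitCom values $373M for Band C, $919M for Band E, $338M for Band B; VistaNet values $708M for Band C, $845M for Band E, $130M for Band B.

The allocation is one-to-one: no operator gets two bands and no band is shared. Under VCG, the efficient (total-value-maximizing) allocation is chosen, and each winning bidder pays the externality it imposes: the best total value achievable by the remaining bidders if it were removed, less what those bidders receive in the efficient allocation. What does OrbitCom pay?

Efficient allocation: ClearBand→Band B ($900M), OrbitCom→Band E ($919M), VistaNet→Band C ($708M); total welfare W = $2527M.
OrbitCom receives Band E at value $919M, so the others get W − 919 = $1608M.
Without OrbitCom: best allocation of the remaining 2 bidders over all 3 bands is ClearBand→Band C ($938M), VistaNet→Band E ($845M), total $1783M.
VCG payment = (others' best without OrbitCom) − (others' welfare with OrbitCom) = 1783 − 1608 = $175M.

OrbitCom pays $175M.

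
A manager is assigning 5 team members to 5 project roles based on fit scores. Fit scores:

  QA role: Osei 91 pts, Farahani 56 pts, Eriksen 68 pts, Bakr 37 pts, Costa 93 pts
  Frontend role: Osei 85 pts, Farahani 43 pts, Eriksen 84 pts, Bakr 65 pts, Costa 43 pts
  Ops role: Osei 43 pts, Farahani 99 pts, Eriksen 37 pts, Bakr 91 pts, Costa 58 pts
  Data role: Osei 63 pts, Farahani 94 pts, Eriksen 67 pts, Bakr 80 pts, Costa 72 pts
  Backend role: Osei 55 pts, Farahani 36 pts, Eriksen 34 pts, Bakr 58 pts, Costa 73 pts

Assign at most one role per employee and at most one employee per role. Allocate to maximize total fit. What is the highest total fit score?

Treat this as an assignment problem: match each employee to one role.
Optimal: Osei→QA role (91 pts), Farahani→Data role (94 pts), Eriksen→Frontend role (84 pts), Bakr→Ops role (91 pts), Costa→Backend role (73 pts) — total 91+94+84+91+73 = 433 pts.
Max-entry greedy (repeatedly take the single best remaining cell) gives 391 pts, worse by 42.

Maximum total: 433 pts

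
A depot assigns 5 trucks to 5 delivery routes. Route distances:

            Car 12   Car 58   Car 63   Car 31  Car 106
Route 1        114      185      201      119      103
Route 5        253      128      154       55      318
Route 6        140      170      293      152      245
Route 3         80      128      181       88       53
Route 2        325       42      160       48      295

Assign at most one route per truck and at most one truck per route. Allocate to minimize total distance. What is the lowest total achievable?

Optimal: Car 12→Route 6 (140 km), Car 58→Route 2 (42 km), Car 63→Route 1 (201 km), Car 31→Route 5 (55 km), Car 106→Route 3 (53 km) — total 140+42+201+55+53 = 491 km.
Column-greedy (each route in turn goes to its cheapest remaining truck) gives 586 km, worse by 95.
Checked against all permutations: 491 km is optimal.

Minimum total: 491 km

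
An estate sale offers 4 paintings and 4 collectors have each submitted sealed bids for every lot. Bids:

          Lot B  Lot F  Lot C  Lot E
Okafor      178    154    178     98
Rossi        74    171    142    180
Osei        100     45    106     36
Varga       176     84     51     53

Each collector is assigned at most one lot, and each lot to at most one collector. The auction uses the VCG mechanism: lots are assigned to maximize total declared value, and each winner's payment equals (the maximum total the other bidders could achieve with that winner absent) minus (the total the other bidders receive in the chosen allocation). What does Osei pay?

Efficient allocation: Okafor→Lot F ($154), Rossi→Lot E ($180), Osei→Lot C ($106), Varga→Lot B ($176); total welfare W = $616.
Osei receives Lot C at value $106, so the others get W − 106 = $510.
Without Osei: best allocation of the remaining 3 bidders over all 4 lots is Okafor→Lot C ($178), Rossi→Lot E ($180), Varga→Lot B ($176), total $534.
VCG payment = (others' best without Osei) − (others' welfare with Osei) = 534 − 510 = $24.

Osei pays $24.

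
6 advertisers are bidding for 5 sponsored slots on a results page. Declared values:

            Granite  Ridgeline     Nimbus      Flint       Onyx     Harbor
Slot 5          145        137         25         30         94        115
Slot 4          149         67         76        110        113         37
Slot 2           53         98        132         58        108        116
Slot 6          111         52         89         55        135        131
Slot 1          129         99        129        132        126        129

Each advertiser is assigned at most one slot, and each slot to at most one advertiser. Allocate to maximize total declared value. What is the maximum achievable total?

Maximum total: $685

Optimal: Ridgeline→Slot 5 ($137), Granite→Slot 4 ($149), Nimbus→Slot 2 ($132), Onyx→Slot 6 ($135), Flint→Slot 1 ($132) — total 137+149+132+135+132 = $685.
Column-greedy (each slot in turn goes to its best remaining advertiser) gives $653, worse by 32.
Next-best assignment: Ridgeline→Slot 5, Granite→Slot 4, Nimbus→Slot 2, Onyx→Slot 6, Harbor→Slot 1 = $682.
Checked against all permutations: $685 is optimal.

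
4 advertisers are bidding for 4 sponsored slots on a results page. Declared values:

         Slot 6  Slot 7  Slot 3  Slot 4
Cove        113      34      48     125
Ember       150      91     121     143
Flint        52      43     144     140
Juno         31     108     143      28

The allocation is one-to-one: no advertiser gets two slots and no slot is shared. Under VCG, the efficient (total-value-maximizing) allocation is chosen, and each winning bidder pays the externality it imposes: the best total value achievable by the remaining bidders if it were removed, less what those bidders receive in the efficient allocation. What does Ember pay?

Ember pays $19.

Efficient allocation: Cove→Slot 4 ($125), Ember→Slot 6 ($150), Flint→Slot 3 ($144), Juno→Slot 7 ($108); total welfare W = $527.
Ember receives Slot 6 at value $150, so the others get W − 150 = $377.
Without Ember: best allocation of the remaining 3 bidders over all 4 slots is Cove→Slot 6 ($113), Flint→Slot 4 ($140), Juno→Slot 3 ($143), total $396.
VCG payment = (others' best without Ember) − (others' welfare with Ember) = 396 − 377 = $19.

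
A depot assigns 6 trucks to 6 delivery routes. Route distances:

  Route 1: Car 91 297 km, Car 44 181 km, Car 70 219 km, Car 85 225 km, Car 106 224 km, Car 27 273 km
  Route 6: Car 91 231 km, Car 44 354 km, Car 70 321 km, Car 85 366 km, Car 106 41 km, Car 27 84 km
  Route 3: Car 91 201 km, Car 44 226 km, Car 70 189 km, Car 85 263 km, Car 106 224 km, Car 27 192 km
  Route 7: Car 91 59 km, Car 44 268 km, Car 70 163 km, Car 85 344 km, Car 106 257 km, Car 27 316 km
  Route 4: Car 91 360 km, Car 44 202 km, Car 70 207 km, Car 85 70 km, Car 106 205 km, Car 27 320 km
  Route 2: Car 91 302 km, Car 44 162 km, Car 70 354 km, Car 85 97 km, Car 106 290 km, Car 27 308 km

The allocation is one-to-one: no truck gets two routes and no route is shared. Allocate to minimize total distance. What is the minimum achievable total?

Optimal: Car 91→Route 7 (59 km), Car 44→Route 2 (162 km), Car 70→Route 1 (219 km), Car 85→Route 4 (70 km), Car 106→Route 6 (41 km), Car 27→Route 3 (192 km) — total 59+162+219+70+41+192 = 743 km.
Column-greedy (each route in turn goes to its cheapest remaining truck) gives 848 km, worse by 105.
Swapping Car 27↔Car 44 (Car 27→Route 2 308 km, Car 44→Route 3 226 km) adds 180.
Checked against all permutations: 743 km is optimal.

Min total: 743 km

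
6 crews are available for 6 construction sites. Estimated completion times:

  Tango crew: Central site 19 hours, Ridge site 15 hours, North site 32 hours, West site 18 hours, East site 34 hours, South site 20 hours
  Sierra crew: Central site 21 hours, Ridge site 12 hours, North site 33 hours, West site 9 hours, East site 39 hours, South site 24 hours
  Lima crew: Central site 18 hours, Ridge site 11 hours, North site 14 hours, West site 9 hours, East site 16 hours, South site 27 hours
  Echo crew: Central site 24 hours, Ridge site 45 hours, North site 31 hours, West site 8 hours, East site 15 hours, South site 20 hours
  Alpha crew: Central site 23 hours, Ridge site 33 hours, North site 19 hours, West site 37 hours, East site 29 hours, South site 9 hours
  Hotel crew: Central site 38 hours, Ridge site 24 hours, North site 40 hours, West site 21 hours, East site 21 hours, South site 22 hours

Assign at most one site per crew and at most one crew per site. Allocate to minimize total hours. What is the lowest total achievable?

Optimal: Tango crew→Central site (19 hours), Sierra crew→Ridge site (12 hours), Lima crew→North site (14 hours), Echo crew→West site (8 hours), Alpha crew→South site (9 hours), Hotel crew→East site (21 hours) — total 19+12+14+8+9+21 = 83 hours.
Row-greedy (each crew in turn takes its cheapest remaining site) gives 100 hours, worse by 17.
Next-best assignment: Tango crew→Ridge site, Sierra crew→Central site, Lima crew→North site, Echo crew→West site, Alpha crew→South site, Hotel crew→East site = 88 hours.

Minimum total: 83 hours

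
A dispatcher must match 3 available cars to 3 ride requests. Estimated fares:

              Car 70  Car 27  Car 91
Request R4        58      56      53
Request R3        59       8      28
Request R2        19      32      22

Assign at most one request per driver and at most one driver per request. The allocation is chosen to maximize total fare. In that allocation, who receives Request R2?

Car 27 receives Request R2.

Optimal: Car 70→Request R3 ($59), Car 27→Request R2 ($32), Car 91→Request R4 ($53) — total 59+32+53 = $144.
Next-best assignment: Car 70→Request R3, Car 27→Request R4, Car 91→Request R2 = $137.
Swapping Car 91↔Car 70 (Car 91→Request R3 $28, Car 70→Request R4 $58) loses 26.
Car 27's own top request is Request R4 ($56), but forcing Car 27→Request R4 and reassigning the rest optimally gives only $137 — worse by 7.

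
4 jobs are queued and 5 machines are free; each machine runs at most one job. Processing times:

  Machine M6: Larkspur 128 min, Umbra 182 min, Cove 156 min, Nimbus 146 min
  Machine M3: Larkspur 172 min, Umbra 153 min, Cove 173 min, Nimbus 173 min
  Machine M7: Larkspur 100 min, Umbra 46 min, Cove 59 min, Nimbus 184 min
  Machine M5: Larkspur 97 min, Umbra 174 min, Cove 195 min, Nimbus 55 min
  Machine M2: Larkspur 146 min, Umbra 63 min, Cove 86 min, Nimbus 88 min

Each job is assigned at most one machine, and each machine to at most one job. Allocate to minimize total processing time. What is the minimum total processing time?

This is the linear assignment problem.
Optimal: Larkspur→Machine M6 (128 min), Umbra→Machine M2 (63 min), Cove→Machine M7 (59 min), Nimbus→Machine M5 (55 min) — total 128+63+59+55 = 305 min.
Min-entry greedy (repeatedly take the single cheapest remaining cell) gives 315 min, worse by 10.
Swapping Umbra↔Nimbus (Umbra→Machine M5 174 min, Nimbus→Machine M2 88 min) adds 144.
Every other assignment is strictly worse.

Minimum total: 305 min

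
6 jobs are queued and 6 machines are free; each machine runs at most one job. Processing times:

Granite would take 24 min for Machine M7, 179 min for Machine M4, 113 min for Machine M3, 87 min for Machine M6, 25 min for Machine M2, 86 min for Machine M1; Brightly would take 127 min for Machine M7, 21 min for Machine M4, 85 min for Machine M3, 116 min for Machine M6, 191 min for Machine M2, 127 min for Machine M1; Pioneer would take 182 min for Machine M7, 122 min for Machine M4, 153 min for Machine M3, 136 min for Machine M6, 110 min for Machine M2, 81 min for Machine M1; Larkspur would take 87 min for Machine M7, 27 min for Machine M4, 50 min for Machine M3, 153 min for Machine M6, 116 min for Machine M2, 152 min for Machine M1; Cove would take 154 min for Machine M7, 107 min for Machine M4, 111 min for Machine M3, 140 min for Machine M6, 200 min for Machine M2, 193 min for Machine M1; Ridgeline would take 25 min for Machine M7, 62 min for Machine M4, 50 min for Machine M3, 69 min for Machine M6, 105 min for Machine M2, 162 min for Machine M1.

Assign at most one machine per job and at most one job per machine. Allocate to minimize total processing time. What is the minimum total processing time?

Optimal: Granite→Machine M2 (25 min), Brightly→Machine M4 (21 min), Pioneer→Machine M1 (81 min), Larkspur→Machine M3 (50 min), Cove→Machine M6 (140 min), Ridgeline→Machine M7 (25 min) — total 25+21+81+50+140+25 = 342 min.
Column-greedy (each machine in turn goes to its cheapest remaining job) gives 467 min, worse by 125.
No other one-to-one assignment undercuts 342 min.

Min total: 342 min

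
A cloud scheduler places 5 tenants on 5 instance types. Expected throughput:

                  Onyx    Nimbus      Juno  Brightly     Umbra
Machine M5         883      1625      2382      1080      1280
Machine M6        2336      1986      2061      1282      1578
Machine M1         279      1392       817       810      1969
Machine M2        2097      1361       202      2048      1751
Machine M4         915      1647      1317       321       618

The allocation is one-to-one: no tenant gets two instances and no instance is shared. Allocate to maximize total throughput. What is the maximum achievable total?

Maximum total: 10382 ops/s

Optimal: Onyx→Machine M6 (2336 ops/s), Nimbus→Machine M4 (1647 ops/s), Juno→Machine M5 (2382 ops/s), Brightly→Machine M2 (2048 ops/s), Umbra→Machine M1 (1969 ops/s) — total 2336+1647+2382+2048+1969 = 10382 ops/s.
Next-best assignment: Onyx→Machine M2, Nimbus→Machine M4, Juno→Machine M5, Brightly→Machine M6, Umbra→Machine M1 = 9377 ops/s.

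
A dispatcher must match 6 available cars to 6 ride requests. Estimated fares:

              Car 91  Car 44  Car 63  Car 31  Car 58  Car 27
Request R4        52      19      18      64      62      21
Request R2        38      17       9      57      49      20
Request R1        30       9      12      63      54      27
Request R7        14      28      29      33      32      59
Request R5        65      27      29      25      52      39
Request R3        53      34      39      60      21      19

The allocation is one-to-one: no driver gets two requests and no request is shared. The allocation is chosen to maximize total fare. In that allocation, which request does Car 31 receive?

Optimal: Car 91→Request R5 ($65), Car 44→Request R2 ($17), Car 63→Request R3 ($39), Car 31→Request R1 ($63), Car 58→Request R4 ($62), Car 27→Request R7 ($59) — total 65+17+39+63+62+59 = $305.
Max-entry greedy (repeatedly take the single best remaining cell) gives $298, worse by 7.
No other one-to-one assignment exceeds $305.
Car 31's own top request is Request R4 ($64), but forcing Car 31→Request R4 and reassigning the rest optimally gives only $298 — worse by 7.

Car 31 receives Request R1.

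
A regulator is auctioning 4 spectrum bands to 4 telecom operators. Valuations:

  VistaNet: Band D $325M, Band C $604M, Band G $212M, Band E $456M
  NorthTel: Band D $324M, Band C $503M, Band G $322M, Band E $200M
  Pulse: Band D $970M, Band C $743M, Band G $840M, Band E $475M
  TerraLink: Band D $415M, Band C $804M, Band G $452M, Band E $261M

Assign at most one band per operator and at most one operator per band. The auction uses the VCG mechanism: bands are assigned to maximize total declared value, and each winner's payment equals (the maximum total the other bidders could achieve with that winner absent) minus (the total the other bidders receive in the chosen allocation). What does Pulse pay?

Efficient allocation: VistaNet→Band E ($456M), NorthTel→Band G ($322M), Pulse→Band D ($970M), TerraLink→Band C ($804M); total welfare W = $2552M.
Pulse receives Band D at value $970M, so the others get W − 970 = $1582M.
Without Pulse: best allocation of the remaining 3 bidders over all 4 bands is VistaNet→Band E ($456M), NorthTel→Band D ($324M), TerraLink→Band C ($804M), total $1584M.
VCG payment = (others' best without Pulse) − (others' welfare with Pulse) = 1584 − 1582 = $2M.

Pulse pays $2M.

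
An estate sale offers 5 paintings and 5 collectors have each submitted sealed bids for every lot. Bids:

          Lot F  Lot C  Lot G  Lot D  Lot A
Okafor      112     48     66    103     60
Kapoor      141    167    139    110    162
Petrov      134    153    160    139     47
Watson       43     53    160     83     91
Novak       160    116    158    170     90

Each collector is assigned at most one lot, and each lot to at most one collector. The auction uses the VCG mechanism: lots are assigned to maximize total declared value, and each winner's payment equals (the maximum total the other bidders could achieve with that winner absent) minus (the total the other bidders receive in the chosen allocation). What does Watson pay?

Watson pays $12.

Efficient allocation: Okafor→Lot F ($112), Kapoor→Lot A ($162), Petrov→Lot C ($153), Watson→Lot G ($160), Novak→Lot D ($170); total welfare W = $757.
Watson receives Lot G at value $160, so the others get W − 160 = $597.
Without Watson: best allocation of the remaining 4 bidders over all 5 lots is Okafor→Lot F ($112), Kapoor→Lot C ($167), Petrov→Lot G ($160), Novak→Lot D ($170), total $609.
VCG payment = (others' best without Watson) − (others' welfare with Watson) = 609 − 597 = $12.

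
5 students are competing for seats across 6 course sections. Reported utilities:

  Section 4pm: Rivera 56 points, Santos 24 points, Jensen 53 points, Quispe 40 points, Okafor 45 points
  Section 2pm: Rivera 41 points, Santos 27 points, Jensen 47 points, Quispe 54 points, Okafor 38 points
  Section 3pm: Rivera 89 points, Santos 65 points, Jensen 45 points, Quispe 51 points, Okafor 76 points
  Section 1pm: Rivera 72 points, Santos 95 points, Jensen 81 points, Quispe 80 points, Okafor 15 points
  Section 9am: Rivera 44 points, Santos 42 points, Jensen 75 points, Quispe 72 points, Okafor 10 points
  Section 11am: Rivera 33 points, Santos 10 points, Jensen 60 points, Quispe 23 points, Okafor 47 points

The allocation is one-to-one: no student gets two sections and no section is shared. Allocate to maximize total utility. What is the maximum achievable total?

Maximum total: 361 points

Optimal: Rivera→Section 3pm (89 points), Santos→Section 1pm (95 points), Jensen→Section 11am (60 points), Quispe→Section 9am (72 points), Okafor→Section 4pm (45 points) — total 89+95+60+72+45 = 361 points.
Next-best assignment: Rivera→Section 3pm, Santos→Section 1pm, Jensen→Section 9am, Quispe→Section 2pm, Okafor→Section 11am = 360 points.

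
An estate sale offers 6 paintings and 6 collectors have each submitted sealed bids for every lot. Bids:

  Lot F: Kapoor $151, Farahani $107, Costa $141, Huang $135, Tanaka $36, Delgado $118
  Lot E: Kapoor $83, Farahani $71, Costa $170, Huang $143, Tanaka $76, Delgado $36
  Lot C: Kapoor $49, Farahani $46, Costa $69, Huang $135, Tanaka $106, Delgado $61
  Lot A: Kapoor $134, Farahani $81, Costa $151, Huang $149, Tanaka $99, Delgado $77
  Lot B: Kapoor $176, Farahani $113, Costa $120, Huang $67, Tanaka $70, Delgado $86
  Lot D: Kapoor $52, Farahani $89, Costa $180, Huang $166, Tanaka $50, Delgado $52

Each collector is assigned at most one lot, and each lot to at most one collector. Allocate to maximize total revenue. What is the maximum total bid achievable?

Treat this as an assignment problem: match each collector to one lot.
Optimal: Kapoor→Lot B ($176), Farahani→Lot A ($81), Costa→Lot E ($170), Huang→Lot D ($166), Tanaka→Lot C ($106), Delgado→Lot F ($118) — total 176+81+170+166+106+118 = $817.
Row-greedy (each collector in turn takes its best remaining lot) gives $754, worse by 63.
Every other assignment is strictly worse.

Max total: $817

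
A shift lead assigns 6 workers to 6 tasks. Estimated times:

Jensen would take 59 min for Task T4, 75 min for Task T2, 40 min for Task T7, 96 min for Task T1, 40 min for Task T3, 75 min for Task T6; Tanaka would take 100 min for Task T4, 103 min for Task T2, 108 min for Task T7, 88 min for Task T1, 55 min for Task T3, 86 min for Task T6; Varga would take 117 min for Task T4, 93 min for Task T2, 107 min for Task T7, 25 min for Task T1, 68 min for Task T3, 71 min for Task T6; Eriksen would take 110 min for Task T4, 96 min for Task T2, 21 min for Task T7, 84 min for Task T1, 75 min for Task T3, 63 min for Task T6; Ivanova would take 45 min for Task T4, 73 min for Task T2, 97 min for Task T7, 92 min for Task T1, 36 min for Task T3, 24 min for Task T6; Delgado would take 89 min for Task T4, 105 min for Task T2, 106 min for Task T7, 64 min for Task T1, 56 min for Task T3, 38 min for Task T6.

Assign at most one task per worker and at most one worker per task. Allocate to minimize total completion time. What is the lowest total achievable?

Optimal: Jensen→Task T2 (75 min), Tanaka→Task T3 (55 min), Varga→Task T1 (25 min), Eriksen→Task T7 (21 min), Ivanova→Task T4 (45 min), Delgado→Task T6 (38 min) — total 75+55+25+21+45+38 = 259 min.
Min-entry greedy (repeatedly take the single cheapest remaining cell) gives 302 min, worse by 43.
Next-best assignment: Jensen→Task T4, Tanaka→Task T3, Varga→Task T1, Eriksen→Task T7, Ivanova→Task T2, Delgado→Task T6 = 271 min.

Min total: 259 min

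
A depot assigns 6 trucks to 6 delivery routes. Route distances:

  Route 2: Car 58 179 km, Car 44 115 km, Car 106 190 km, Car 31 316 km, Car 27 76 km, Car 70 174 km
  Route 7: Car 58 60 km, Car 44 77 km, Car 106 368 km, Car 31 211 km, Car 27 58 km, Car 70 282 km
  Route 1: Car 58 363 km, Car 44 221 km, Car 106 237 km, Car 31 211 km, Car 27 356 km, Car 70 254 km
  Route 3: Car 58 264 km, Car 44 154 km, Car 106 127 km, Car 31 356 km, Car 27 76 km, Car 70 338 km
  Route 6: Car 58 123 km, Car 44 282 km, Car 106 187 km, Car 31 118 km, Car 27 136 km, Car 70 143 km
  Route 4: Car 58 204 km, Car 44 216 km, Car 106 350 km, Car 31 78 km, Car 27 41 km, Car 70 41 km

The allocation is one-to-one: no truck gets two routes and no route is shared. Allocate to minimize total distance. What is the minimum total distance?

Min total: 643 km

This is a one-to-one assignment (minimum-cost bipartite matching).
Optimal: Car 58→Route 7 (60 km), Car 44→Route 1 (221 km), Car 106→Route 3 (127 km), Car 31→Route 6 (118 km), Car 27→Route 2 (76 km), Car 70→Route 4 (41 km) — total 60+221+127+118+76+41 = 643 km.
Min-entry greedy (repeatedly take the single cheapest remaining cell) gives 715 km, worse by 72.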